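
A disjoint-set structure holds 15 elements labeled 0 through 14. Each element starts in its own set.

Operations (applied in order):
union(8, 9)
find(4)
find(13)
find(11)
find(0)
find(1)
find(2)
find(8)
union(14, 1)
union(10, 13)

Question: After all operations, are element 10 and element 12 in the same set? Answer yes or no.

Step 1: union(8, 9) -> merged; set of 8 now {8, 9}
Step 2: find(4) -> no change; set of 4 is {4}
Step 3: find(13) -> no change; set of 13 is {13}
Step 4: find(11) -> no change; set of 11 is {11}
Step 5: find(0) -> no change; set of 0 is {0}
Step 6: find(1) -> no change; set of 1 is {1}
Step 7: find(2) -> no change; set of 2 is {2}
Step 8: find(8) -> no change; set of 8 is {8, 9}
Step 9: union(14, 1) -> merged; set of 14 now {1, 14}
Step 10: union(10, 13) -> merged; set of 10 now {10, 13}
Set of 10: {10, 13}; 12 is not a member.

Answer: no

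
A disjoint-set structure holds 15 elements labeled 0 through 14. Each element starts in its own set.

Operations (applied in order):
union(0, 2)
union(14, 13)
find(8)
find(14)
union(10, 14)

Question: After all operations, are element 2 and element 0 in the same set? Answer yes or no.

Step 1: union(0, 2) -> merged; set of 0 now {0, 2}
Step 2: union(14, 13) -> merged; set of 14 now {13, 14}
Step 3: find(8) -> no change; set of 8 is {8}
Step 4: find(14) -> no change; set of 14 is {13, 14}
Step 5: union(10, 14) -> merged; set of 10 now {10, 13, 14}
Set of 2: {0, 2}; 0 is a member.

Answer: yes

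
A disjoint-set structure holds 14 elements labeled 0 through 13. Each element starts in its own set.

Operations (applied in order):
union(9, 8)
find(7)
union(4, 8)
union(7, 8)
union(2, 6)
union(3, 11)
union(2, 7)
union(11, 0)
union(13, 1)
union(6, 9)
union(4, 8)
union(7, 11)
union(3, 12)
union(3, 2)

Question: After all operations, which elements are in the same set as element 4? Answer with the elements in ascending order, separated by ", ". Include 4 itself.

Step 1: union(9, 8) -> merged; set of 9 now {8, 9}
Step 2: find(7) -> no change; set of 7 is {7}
Step 3: union(4, 8) -> merged; set of 4 now {4, 8, 9}
Step 4: union(7, 8) -> merged; set of 7 now {4, 7, 8, 9}
Step 5: union(2, 6) -> merged; set of 2 now {2, 6}
Step 6: union(3, 11) -> merged; set of 3 now {3, 11}
Step 7: union(2, 7) -> merged; set of 2 now {2, 4, 6, 7, 8, 9}
Step 8: union(11, 0) -> merged; set of 11 now {0, 3, 11}
Step 9: union(13, 1) -> merged; set of 13 now {1, 13}
Step 10: union(6, 9) -> already same set; set of 6 now {2, 4, 6, 7, 8, 9}
Step 11: union(4, 8) -> already same set; set of 4 now {2, 4, 6, 7, 8, 9}
Step 12: union(7, 11) -> merged; set of 7 now {0, 2, 3, 4, 6, 7, 8, 9, 11}
Step 13: union(3, 12) -> merged; set of 3 now {0, 2, 3, 4, 6, 7, 8, 9, 11, 12}
Step 14: union(3, 2) -> already same set; set of 3 now {0, 2, 3, 4, 6, 7, 8, 9, 11, 12}
Component of 4: {0, 2, 3, 4, 6, 7, 8, 9, 11, 12}

Answer: 0, 2, 3, 4, 6, 7, 8, 9, 11, 12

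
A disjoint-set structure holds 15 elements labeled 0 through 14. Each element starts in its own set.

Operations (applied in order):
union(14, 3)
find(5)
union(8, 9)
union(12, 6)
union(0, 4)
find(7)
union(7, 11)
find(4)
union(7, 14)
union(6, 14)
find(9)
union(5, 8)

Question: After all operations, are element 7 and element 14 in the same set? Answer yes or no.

Step 1: union(14, 3) -> merged; set of 14 now {3, 14}
Step 2: find(5) -> no change; set of 5 is {5}
Step 3: union(8, 9) -> merged; set of 8 now {8, 9}
Step 4: union(12, 6) -> merged; set of 12 now {6, 12}
Step 5: union(0, 4) -> merged; set of 0 now {0, 4}
Step 6: find(7) -> no change; set of 7 is {7}
Step 7: union(7, 11) -> merged; set of 7 now {7, 11}
Step 8: find(4) -> no change; set of 4 is {0, 4}
Step 9: union(7, 14) -> merged; set of 7 now {3, 7, 11, 14}
Step 10: union(6, 14) -> merged; set of 6 now {3, 6, 7, 11, 12, 14}
Step 11: find(9) -> no change; set of 9 is {8, 9}
Step 12: union(5, 8) -> merged; set of 5 now {5, 8, 9}
Set of 7: {3, 6, 7, 11, 12, 14}; 14 is a member.

Answer: yes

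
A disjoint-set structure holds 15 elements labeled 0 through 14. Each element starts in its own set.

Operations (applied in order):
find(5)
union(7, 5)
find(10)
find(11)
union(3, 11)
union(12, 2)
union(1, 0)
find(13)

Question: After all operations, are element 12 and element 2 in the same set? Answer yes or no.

Answer: yes

Derivation:
Step 1: find(5) -> no change; set of 5 is {5}
Step 2: union(7, 5) -> merged; set of 7 now {5, 7}
Step 3: find(10) -> no change; set of 10 is {10}
Step 4: find(11) -> no change; set of 11 is {11}
Step 5: union(3, 11) -> merged; set of 3 now {3, 11}
Step 6: union(12, 2) -> merged; set of 12 now {2, 12}
Step 7: union(1, 0) -> merged; set of 1 now {0, 1}
Step 8: find(13) -> no change; set of 13 is {13}
Set of 12: {2, 12}; 2 is a member.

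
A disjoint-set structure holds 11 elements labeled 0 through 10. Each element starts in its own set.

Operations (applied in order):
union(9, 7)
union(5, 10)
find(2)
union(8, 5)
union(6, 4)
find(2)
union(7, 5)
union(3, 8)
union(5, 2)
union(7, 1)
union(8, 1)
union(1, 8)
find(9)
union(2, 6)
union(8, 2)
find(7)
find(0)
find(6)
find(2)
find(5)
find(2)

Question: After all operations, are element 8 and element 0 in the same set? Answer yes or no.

Step 1: union(9, 7) -> merged; set of 9 now {7, 9}
Step 2: union(5, 10) -> merged; set of 5 now {5, 10}
Step 3: find(2) -> no change; set of 2 is {2}
Step 4: union(8, 5) -> merged; set of 8 now {5, 8, 10}
Step 5: union(6, 4) -> merged; set of 6 now {4, 6}
Step 6: find(2) -> no change; set of 2 is {2}
Step 7: union(7, 5) -> merged; set of 7 now {5, 7, 8, 9, 10}
Step 8: union(3, 8) -> merged; set of 3 now {3, 5, 7, 8, 9, 10}
Step 9: union(5, 2) -> merged; set of 5 now {2, 3, 5, 7, 8, 9, 10}
Step 10: union(7, 1) -> merged; set of 7 now {1, 2, 3, 5, 7, 8, 9, 10}
Step 11: union(8, 1) -> already same set; set of 8 now {1, 2, 3, 5, 7, 8, 9, 10}
Step 12: union(1, 8) -> already same set; set of 1 now {1, 2, 3, 5, 7, 8, 9, 10}
Step 13: find(9) -> no change; set of 9 is {1, 2, 3, 5, 7, 8, 9, 10}
Step 14: union(2, 6) -> merged; set of 2 now {1, 2, 3, 4, 5, 6, 7, 8, 9, 10}
Step 15: union(8, 2) -> already same set; set of 8 now {1, 2, 3, 4, 5, 6, 7, 8, 9, 10}
Step 16: find(7) -> no change; set of 7 is {1, 2, 3, 4, 5, 6, 7, 8, 9, 10}
Step 17: find(0) -> no change; set of 0 is {0}
Step 18: find(6) -> no change; set of 6 is {1, 2, 3, 4, 5, 6, 7, 8, 9, 10}
Step 19: find(2) -> no change; set of 2 is {1, 2, 3, 4, 5, 6, 7, 8, 9, 10}
Step 20: find(5) -> no change; set of 5 is {1, 2, 3, 4, 5, 6, 7, 8, 9, 10}
Step 21: find(2) -> no change; set of 2 is {1, 2, 3, 4, 5, 6, 7, 8, 9, 10}
Set of 8: {1, 2, 3, 4, 5, 6, 7, 8, 9, 10}; 0 is not a member.

Answer: no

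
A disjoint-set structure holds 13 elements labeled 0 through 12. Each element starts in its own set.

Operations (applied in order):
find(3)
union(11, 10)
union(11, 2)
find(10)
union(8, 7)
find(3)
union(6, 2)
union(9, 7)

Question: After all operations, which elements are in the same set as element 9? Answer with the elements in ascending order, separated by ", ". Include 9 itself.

Step 1: find(3) -> no change; set of 3 is {3}
Step 2: union(11, 10) -> merged; set of 11 now {10, 11}
Step 3: union(11, 2) -> merged; set of 11 now {2, 10, 11}
Step 4: find(10) -> no change; set of 10 is {2, 10, 11}
Step 5: union(8, 7) -> merged; set of 8 now {7, 8}
Step 6: find(3) -> no change; set of 3 is {3}
Step 7: union(6, 2) -> merged; set of 6 now {2, 6, 10, 11}
Step 8: union(9, 7) -> merged; set of 9 now {7, 8, 9}
Component of 9: {7, 8, 9}

Answer: 7, 8, 9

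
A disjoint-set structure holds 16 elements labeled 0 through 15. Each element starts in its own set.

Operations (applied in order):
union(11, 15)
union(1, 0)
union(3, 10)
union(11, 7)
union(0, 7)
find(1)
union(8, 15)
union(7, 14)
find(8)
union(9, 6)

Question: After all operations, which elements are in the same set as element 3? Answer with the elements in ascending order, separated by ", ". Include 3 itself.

Step 1: union(11, 15) -> merged; set of 11 now {11, 15}
Step 2: union(1, 0) -> merged; set of 1 now {0, 1}
Step 3: union(3, 10) -> merged; set of 3 now {3, 10}
Step 4: union(11, 7) -> merged; set of 11 now {7, 11, 15}
Step 5: union(0, 7) -> merged; set of 0 now {0, 1, 7, 11, 15}
Step 6: find(1) -> no change; set of 1 is {0, 1, 7, 11, 15}
Step 7: union(8, 15) -> merged; set of 8 now {0, 1, 7, 8, 11, 15}
Step 8: union(7, 14) -> merged; set of 7 now {0, 1, 7, 8, 11, 14, 15}
Step 9: find(8) -> no change; set of 8 is {0, 1, 7, 8, 11, 14, 15}
Step 10: union(9, 6) -> merged; set of 9 now {6, 9}
Component of 3: {3, 10}

Answer: 3, 10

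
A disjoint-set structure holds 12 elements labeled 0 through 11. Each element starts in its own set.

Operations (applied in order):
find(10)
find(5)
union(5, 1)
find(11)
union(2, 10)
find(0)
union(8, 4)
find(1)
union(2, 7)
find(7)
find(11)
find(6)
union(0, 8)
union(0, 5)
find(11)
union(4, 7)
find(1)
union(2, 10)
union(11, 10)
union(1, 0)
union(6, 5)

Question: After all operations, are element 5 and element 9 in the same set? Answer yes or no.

Answer: no

Derivation:
Step 1: find(10) -> no change; set of 10 is {10}
Step 2: find(5) -> no change; set of 5 is {5}
Step 3: union(5, 1) -> merged; set of 5 now {1, 5}
Step 4: find(11) -> no change; set of 11 is {11}
Step 5: union(2, 10) -> merged; set of 2 now {2, 10}
Step 6: find(0) -> no change; set of 0 is {0}
Step 7: union(8, 4) -> merged; set of 8 now {4, 8}
Step 8: find(1) -> no change; set of 1 is {1, 5}
Step 9: union(2, 7) -> merged; set of 2 now {2, 7, 10}
Step 10: find(7) -> no change; set of 7 is {2, 7, 10}
Step 11: find(11) -> no change; set of 11 is {11}
Step 12: find(6) -> no change; set of 6 is {6}
Step 13: union(0, 8) -> merged; set of 0 now {0, 4, 8}
Step 14: union(0, 5) -> merged; set of 0 now {0, 1, 4, 5, 8}
Step 15: find(11) -> no change; set of 11 is {11}
Step 16: union(4, 7) -> merged; set of 4 now {0, 1, 2, 4, 5, 7, 8, 10}
Step 17: find(1) -> no change; set of 1 is {0, 1, 2, 4, 5, 7, 8, 10}
Step 18: union(2, 10) -> already same set; set of 2 now {0, 1, 2, 4, 5, 7, 8, 10}
Step 19: union(11, 10) -> merged; set of 11 now {0, 1, 2, 4, 5, 7, 8, 10, 11}
Step 20: union(1, 0) -> already same set; set of 1 now {0, 1, 2, 4, 5, 7, 8, 10, 11}
Step 21: union(6, 5) -> merged; set of 6 now {0, 1, 2, 4, 5, 6, 7, 8, 10, 11}
Set of 5: {0, 1, 2, 4, 5, 6, 7, 8, 10, 11}; 9 is not a member.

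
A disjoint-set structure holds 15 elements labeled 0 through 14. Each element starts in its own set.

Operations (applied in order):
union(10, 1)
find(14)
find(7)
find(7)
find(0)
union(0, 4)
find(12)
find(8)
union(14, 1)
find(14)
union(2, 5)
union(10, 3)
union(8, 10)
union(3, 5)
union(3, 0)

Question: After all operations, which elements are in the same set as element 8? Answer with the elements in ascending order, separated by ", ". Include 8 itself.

Step 1: union(10, 1) -> merged; set of 10 now {1, 10}
Step 2: find(14) -> no change; set of 14 is {14}
Step 3: find(7) -> no change; set of 7 is {7}
Step 4: find(7) -> no change; set of 7 is {7}
Step 5: find(0) -> no change; set of 0 is {0}
Step 6: union(0, 4) -> merged; set of 0 now {0, 4}
Step 7: find(12) -> no change; set of 12 is {12}
Step 8: find(8) -> no change; set of 8 is {8}
Step 9: union(14, 1) -> merged; set of 14 now {1, 10, 14}
Step 10: find(14) -> no change; set of 14 is {1, 10, 14}
Step 11: union(2, 5) -> merged; set of 2 now {2, 5}
Step 12: union(10, 3) -> merged; set of 10 now {1, 3, 10, 14}
Step 13: union(8, 10) -> merged; set of 8 now {1, 3, 8, 10, 14}
Step 14: union(3, 5) -> merged; set of 3 now {1, 2, 3, 5, 8, 10, 14}
Step 15: union(3, 0) -> merged; set of 3 now {0, 1, 2, 3, 4, 5, 8, 10, 14}
Component of 8: {0, 1, 2, 3, 4, 5, 8, 10, 14}

Answer: 0, 1, 2, 3, 4, 5, 8, 10, 14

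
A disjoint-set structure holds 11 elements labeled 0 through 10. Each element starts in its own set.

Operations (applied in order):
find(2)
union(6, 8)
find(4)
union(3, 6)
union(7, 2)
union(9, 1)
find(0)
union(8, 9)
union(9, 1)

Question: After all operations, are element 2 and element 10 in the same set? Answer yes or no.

Step 1: find(2) -> no change; set of 2 is {2}
Step 2: union(6, 8) -> merged; set of 6 now {6, 8}
Step 3: find(4) -> no change; set of 4 is {4}
Step 4: union(3, 6) -> merged; set of 3 now {3, 6, 8}
Step 5: union(7, 2) -> merged; set of 7 now {2, 7}
Step 6: union(9, 1) -> merged; set of 9 now {1, 9}
Step 7: find(0) -> no change; set of 0 is {0}
Step 8: union(8, 9) -> merged; set of 8 now {1, 3, 6, 8, 9}
Step 9: union(9, 1) -> already same set; set of 9 now {1, 3, 6, 8, 9}
Set of 2: {2, 7}; 10 is not a member.

Answer: no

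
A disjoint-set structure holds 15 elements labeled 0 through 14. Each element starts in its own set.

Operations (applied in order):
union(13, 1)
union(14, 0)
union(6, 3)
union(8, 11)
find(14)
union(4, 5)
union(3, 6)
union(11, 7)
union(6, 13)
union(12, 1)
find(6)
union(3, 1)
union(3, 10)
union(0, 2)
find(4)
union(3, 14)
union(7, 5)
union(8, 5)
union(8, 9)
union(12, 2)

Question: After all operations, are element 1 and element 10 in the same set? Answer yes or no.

Answer: yes

Derivation:
Step 1: union(13, 1) -> merged; set of 13 now {1, 13}
Step 2: union(14, 0) -> merged; set of 14 now {0, 14}
Step 3: union(6, 3) -> merged; set of 6 now {3, 6}
Step 4: union(8, 11) -> merged; set of 8 now {8, 11}
Step 5: find(14) -> no change; set of 14 is {0, 14}
Step 6: union(4, 5) -> merged; set of 4 now {4, 5}
Step 7: union(3, 6) -> already same set; set of 3 now {3, 6}
Step 8: union(11, 7) -> merged; set of 11 now {7, 8, 11}
Step 9: union(6, 13) -> merged; set of 6 now {1, 3, 6, 13}
Step 10: union(12, 1) -> merged; set of 12 now {1, 3, 6, 12, 13}
Step 11: find(6) -> no change; set of 6 is {1, 3, 6, 12, 13}
Step 12: union(3, 1) -> already same set; set of 3 now {1, 3, 6, 12, 13}
Step 13: union(3, 10) -> merged; set of 3 now {1, 3, 6, 10, 12, 13}
Step 14: union(0, 2) -> merged; set of 0 now {0, 2, 14}
Step 15: find(4) -> no change; set of 4 is {4, 5}
Step 16: union(3, 14) -> merged; set of 3 now {0, 1, 2, 3, 6, 10, 12, 13, 14}
Step 17: union(7, 5) -> merged; set of 7 now {4, 5, 7, 8, 11}
Step 18: union(8, 5) -> already same set; set of 8 now {4, 5, 7, 8, 11}
Step 19: union(8, 9) -> merged; set of 8 now {4, 5, 7, 8, 9, 11}
Step 20: union(12, 2) -> already same set; set of 12 now {0, 1, 2, 3, 6, 10, 12, 13, 14}
Set of 1: {0, 1, 2, 3, 6, 10, 12, 13, 14}; 10 is a member.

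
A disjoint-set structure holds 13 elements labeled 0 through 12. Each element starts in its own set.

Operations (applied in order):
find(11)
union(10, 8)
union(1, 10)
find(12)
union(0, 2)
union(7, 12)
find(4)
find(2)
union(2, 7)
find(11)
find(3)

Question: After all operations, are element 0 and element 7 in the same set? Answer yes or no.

Answer: yes

Derivation:
Step 1: find(11) -> no change; set of 11 is {11}
Step 2: union(10, 8) -> merged; set of 10 now {8, 10}
Step 3: union(1, 10) -> merged; set of 1 now {1, 8, 10}
Step 4: find(12) -> no change; set of 12 is {12}
Step 5: union(0, 2) -> merged; set of 0 now {0, 2}
Step 6: union(7, 12) -> merged; set of 7 now {7, 12}
Step 7: find(4) -> no change; set of 4 is {4}
Step 8: find(2) -> no change; set of 2 is {0, 2}
Step 9: union(2, 7) -> merged; set of 2 now {0, 2, 7, 12}
Step 10: find(11) -> no change; set of 11 is {11}
Step 11: find(3) -> no change; set of 3 is {3}
Set of 0: {0, 2, 7, 12}; 7 is a member.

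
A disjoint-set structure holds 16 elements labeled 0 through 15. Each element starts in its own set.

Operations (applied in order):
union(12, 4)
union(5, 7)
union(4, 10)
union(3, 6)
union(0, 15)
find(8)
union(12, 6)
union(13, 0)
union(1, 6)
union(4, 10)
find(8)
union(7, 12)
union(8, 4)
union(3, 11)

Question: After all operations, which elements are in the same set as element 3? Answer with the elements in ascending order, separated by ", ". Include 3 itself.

Step 1: union(12, 4) -> merged; set of 12 now {4, 12}
Step 2: union(5, 7) -> merged; set of 5 now {5, 7}
Step 3: union(4, 10) -> merged; set of 4 now {4, 10, 12}
Step 4: union(3, 6) -> merged; set of 3 now {3, 6}
Step 5: union(0, 15) -> merged; set of 0 now {0, 15}
Step 6: find(8) -> no change; set of 8 is {8}
Step 7: union(12, 6) -> merged; set of 12 now {3, 4, 6, 10, 12}
Step 8: union(13, 0) -> merged; set of 13 now {0, 13, 15}
Step 9: union(1, 6) -> merged; set of 1 now {1, 3, 4, 6, 10, 12}
Step 10: union(4, 10) -> already same set; set of 4 now {1, 3, 4, 6, 10, 12}
Step 11: find(8) -> no change; set of 8 is {8}
Step 12: union(7, 12) -> merged; set of 7 now {1, 3, 4, 5, 6, 7, 10, 12}
Step 13: union(8, 4) -> merged; set of 8 now {1, 3, 4, 5, 6, 7, 8, 10, 12}
Step 14: union(3, 11) -> merged; set of 3 now {1, 3, 4, 5, 6, 7, 8, 10, 11, 12}
Component of 3: {1, 3, 4, 5, 6, 7, 8, 10, 11, 12}

Answer: 1, 3, 4, 5, 6, 7, 8, 10, 11, 12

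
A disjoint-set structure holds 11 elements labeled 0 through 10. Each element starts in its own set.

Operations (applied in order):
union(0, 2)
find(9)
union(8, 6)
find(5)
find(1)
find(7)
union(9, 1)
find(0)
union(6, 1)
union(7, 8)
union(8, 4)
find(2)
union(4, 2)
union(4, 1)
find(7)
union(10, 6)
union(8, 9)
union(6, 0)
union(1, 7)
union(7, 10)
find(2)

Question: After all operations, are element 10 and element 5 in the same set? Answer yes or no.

Answer: no

Derivation:
Step 1: union(0, 2) -> merged; set of 0 now {0, 2}
Step 2: find(9) -> no change; set of 9 is {9}
Step 3: union(8, 6) -> merged; set of 8 now {6, 8}
Step 4: find(5) -> no change; set of 5 is {5}
Step 5: find(1) -> no change; set of 1 is {1}
Step 6: find(7) -> no change; set of 7 is {7}
Step 7: union(9, 1) -> merged; set of 9 now {1, 9}
Step 8: find(0) -> no change; set of 0 is {0, 2}
Step 9: union(6, 1) -> merged; set of 6 now {1, 6, 8, 9}
Step 10: union(7, 8) -> merged; set of 7 now {1, 6, 7, 8, 9}
Step 11: union(8, 4) -> merged; set of 8 now {1, 4, 6, 7, 8, 9}
Step 12: find(2) -> no change; set of 2 is {0, 2}
Step 13: union(4, 2) -> merged; set of 4 now {0, 1, 2, 4, 6, 7, 8, 9}
Step 14: union(4, 1) -> already same set; set of 4 now {0, 1, 2, 4, 6, 7, 8, 9}
Step 15: find(7) -> no change; set of 7 is {0, 1, 2, 4, 6, 7, 8, 9}
Step 16: union(10, 6) -> merged; set of 10 now {0, 1, 2, 4, 6, 7, 8, 9, 10}
Step 17: union(8, 9) -> already same set; set of 8 now {0, 1, 2, 4, 6, 7, 8, 9, 10}
Step 18: union(6, 0) -> already same set; set of 6 now {0, 1, 2, 4, 6, 7, 8, 9, 10}
Step 19: union(1, 7) -> already same set; set of 1 now {0, 1, 2, 4, 6, 7, 8, 9, 10}
Step 20: union(7, 10) -> already same set; set of 7 now {0, 1, 2, 4, 6, 7, 8, 9, 10}
Step 21: find(2) -> no change; set of 2 is {0, 1, 2, 4, 6, 7, 8, 9, 10}
Set of 10: {0, 1, 2, 4, 6, 7, 8, 9, 10}; 5 is not a member.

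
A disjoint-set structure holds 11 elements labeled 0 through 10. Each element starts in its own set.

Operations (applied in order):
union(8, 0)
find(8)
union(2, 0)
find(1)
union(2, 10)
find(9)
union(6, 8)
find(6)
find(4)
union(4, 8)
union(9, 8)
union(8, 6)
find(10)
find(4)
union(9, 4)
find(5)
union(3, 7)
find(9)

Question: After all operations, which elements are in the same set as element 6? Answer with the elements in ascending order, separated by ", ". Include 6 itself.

Answer: 0, 2, 4, 6, 8, 9, 10

Derivation:
Step 1: union(8, 0) -> merged; set of 8 now {0, 8}
Step 2: find(8) -> no change; set of 8 is {0, 8}
Step 3: union(2, 0) -> merged; set of 2 now {0, 2, 8}
Step 4: find(1) -> no change; set of 1 is {1}
Step 5: union(2, 10) -> merged; set of 2 now {0, 2, 8, 10}
Step 6: find(9) -> no change; set of 9 is {9}
Step 7: union(6, 8) -> merged; set of 6 now {0, 2, 6, 8, 10}
Step 8: find(6) -> no change; set of 6 is {0, 2, 6, 8, 10}
Step 9: find(4) -> no change; set of 4 is {4}
Step 10: union(4, 8) -> merged; set of 4 now {0, 2, 4, 6, 8, 10}
Step 11: union(9, 8) -> merged; set of 9 now {0, 2, 4, 6, 8, 9, 10}
Step 12: union(8, 6) -> already same set; set of 8 now {0, 2, 4, 6, 8, 9, 10}
Step 13: find(10) -> no change; set of 10 is {0, 2, 4, 6, 8, 9, 10}
Step 14: find(4) -> no change; set of 4 is {0, 2, 4, 6, 8, 9, 10}
Step 15: union(9, 4) -> already same set; set of 9 now {0, 2, 4, 6, 8, 9, 10}
Step 16: find(5) -> no change; set of 5 is {5}
Step 17: union(3, 7) -> merged; set of 3 now {3, 7}
Step 18: find(9) -> no change; set of 9 is {0, 2, 4, 6, 8, 9, 10}
Component of 6: {0, 2, 4, 6, 8, 9, 10}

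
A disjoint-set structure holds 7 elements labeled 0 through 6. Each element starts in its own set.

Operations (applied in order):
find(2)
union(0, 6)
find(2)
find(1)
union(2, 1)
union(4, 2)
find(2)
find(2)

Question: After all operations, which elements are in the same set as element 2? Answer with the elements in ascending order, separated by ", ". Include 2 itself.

Answer: 1, 2, 4

Derivation:
Step 1: find(2) -> no change; set of 2 is {2}
Step 2: union(0, 6) -> merged; set of 0 now {0, 6}
Step 3: find(2) -> no change; set of 2 is {2}
Step 4: find(1) -> no change; set of 1 is {1}
Step 5: union(2, 1) -> merged; set of 2 now {1, 2}
Step 6: union(4, 2) -> merged; set of 4 now {1, 2, 4}
Step 7: find(2) -> no change; set of 2 is {1, 2, 4}
Step 8: find(2) -> no change; set of 2 is {1, 2, 4}
Component of 2: {1, 2, 4}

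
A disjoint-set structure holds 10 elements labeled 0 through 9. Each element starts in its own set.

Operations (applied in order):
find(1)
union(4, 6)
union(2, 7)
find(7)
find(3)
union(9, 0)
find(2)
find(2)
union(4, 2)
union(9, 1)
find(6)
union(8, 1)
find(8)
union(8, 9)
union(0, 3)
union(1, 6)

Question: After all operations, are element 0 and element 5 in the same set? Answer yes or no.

Answer: no

Derivation:
Step 1: find(1) -> no change; set of 1 is {1}
Step 2: union(4, 6) -> merged; set of 4 now {4, 6}
Step 3: union(2, 7) -> merged; set of 2 now {2, 7}
Step 4: find(7) -> no change; set of 7 is {2, 7}
Step 5: find(3) -> no change; set of 3 is {3}
Step 6: union(9, 0) -> merged; set of 9 now {0, 9}
Step 7: find(2) -> no change; set of 2 is {2, 7}
Step 8: find(2) -> no change; set of 2 is {2, 7}
Step 9: union(4, 2) -> merged; set of 4 now {2, 4, 6, 7}
Step 10: union(9, 1) -> merged; set of 9 now {0, 1, 9}
Step 11: find(6) -> no change; set of 6 is {2, 4, 6, 7}
Step 12: union(8, 1) -> merged; set of 8 now {0, 1, 8, 9}
Step 13: find(8) -> no change; set of 8 is {0, 1, 8, 9}
Step 14: union(8, 9) -> already same set; set of 8 now {0, 1, 8, 9}
Step 15: union(0, 3) -> merged; set of 0 now {0, 1, 3, 8, 9}
Step 16: union(1, 6) -> merged; set of 1 now {0, 1, 2, 3, 4, 6, 7, 8, 9}
Set of 0: {0, 1, 2, 3, 4, 6, 7, 8, 9}; 5 is not a member.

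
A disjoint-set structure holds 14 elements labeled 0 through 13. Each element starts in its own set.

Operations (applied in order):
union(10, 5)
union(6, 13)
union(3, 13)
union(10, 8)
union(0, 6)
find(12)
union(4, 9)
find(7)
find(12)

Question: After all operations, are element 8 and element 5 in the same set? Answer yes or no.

Answer: yes

Derivation:
Step 1: union(10, 5) -> merged; set of 10 now {5, 10}
Step 2: union(6, 13) -> merged; set of 6 now {6, 13}
Step 3: union(3, 13) -> merged; set of 3 now {3, 6, 13}
Step 4: union(10, 8) -> merged; set of 10 now {5, 8, 10}
Step 5: union(0, 6) -> merged; set of 0 now {0, 3, 6, 13}
Step 6: find(12) -> no change; set of 12 is {12}
Step 7: union(4, 9) -> merged; set of 4 now {4, 9}
Step 8: find(7) -> no change; set of 7 is {7}
Step 9: find(12) -> no change; set of 12 is {12}
Set of 8: {5, 8, 10}; 5 is a member.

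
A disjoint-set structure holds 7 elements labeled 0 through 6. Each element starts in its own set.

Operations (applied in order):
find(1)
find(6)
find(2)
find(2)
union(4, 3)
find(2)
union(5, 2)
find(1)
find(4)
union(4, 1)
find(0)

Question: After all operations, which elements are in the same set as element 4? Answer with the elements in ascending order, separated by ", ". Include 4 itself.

Answer: 1, 3, 4

Derivation:
Step 1: find(1) -> no change; set of 1 is {1}
Step 2: find(6) -> no change; set of 6 is {6}
Step 3: find(2) -> no change; set of 2 is {2}
Step 4: find(2) -> no change; set of 2 is {2}
Step 5: union(4, 3) -> merged; set of 4 now {3, 4}
Step 6: find(2) -> no change; set of 2 is {2}
Step 7: union(5, 2) -> merged; set of 5 now {2, 5}
Step 8: find(1) -> no change; set of 1 is {1}
Step 9: find(4) -> no change; set of 4 is {3, 4}
Step 10: union(4, 1) -> merged; set of 4 now {1, 3, 4}
Step 11: find(0) -> no change; set of 0 is {0}
Component of 4: {1, 3, 4}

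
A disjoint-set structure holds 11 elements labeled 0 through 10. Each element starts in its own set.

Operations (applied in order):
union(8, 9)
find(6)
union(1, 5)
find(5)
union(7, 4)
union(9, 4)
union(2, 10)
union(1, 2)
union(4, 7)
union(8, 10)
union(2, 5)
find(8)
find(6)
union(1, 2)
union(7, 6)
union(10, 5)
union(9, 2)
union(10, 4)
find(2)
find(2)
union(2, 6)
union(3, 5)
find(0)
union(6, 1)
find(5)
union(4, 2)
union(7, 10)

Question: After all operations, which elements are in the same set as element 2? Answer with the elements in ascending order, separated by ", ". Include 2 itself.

Step 1: union(8, 9) -> merged; set of 8 now {8, 9}
Step 2: find(6) -> no change; set of 6 is {6}
Step 3: union(1, 5) -> merged; set of 1 now {1, 5}
Step 4: find(5) -> no change; set of 5 is {1, 5}
Step 5: union(7, 4) -> merged; set of 7 now {4, 7}
Step 6: union(9, 4) -> merged; set of 9 now {4, 7, 8, 9}
Step 7: union(2, 10) -> merged; set of 2 now {2, 10}
Step 8: union(1, 2) -> merged; set of 1 now {1, 2, 5, 10}
Step 9: union(4, 7) -> already same set; set of 4 now {4, 7, 8, 9}
Step 10: union(8, 10) -> merged; set of 8 now {1, 2, 4, 5, 7, 8, 9, 10}
Step 11: union(2, 5) -> already same set; set of 2 now {1, 2, 4, 5, 7, 8, 9, 10}
Step 12: find(8) -> no change; set of 8 is {1, 2, 4, 5, 7, 8, 9, 10}
Step 13: find(6) -> no change; set of 6 is {6}
Step 14: union(1, 2) -> already same set; set of 1 now {1, 2, 4, 5, 7, 8, 9, 10}
Step 15: union(7, 6) -> merged; set of 7 now {1, 2, 4, 5, 6, 7, 8, 9, 10}
Step 16: union(10, 5) -> already same set; set of 10 now {1, 2, 4, 5, 6, 7, 8, 9, 10}
Step 17: union(9, 2) -> already same set; set of 9 now {1, 2, 4, 5, 6, 7, 8, 9, 10}
Step 18: union(10, 4) -> already same set; set of 10 now {1, 2, 4, 5, 6, 7, 8, 9, 10}
Step 19: find(2) -> no change; set of 2 is {1, 2, 4, 5, 6, 7, 8, 9, 10}
Step 20: find(2) -> no change; set of 2 is {1, 2, 4, 5, 6, 7, 8, 9, 10}
Step 21: union(2, 6) -> already same set; set of 2 now {1, 2, 4, 5, 6, 7, 8, 9, 10}
Step 22: union(3, 5) -> merged; set of 3 now {1, 2, 3, 4, 5, 6, 7, 8, 9, 10}
Step 23: find(0) -> no change; set of 0 is {0}
Step 24: union(6, 1) -> already same set; set of 6 now {1, 2, 3, 4, 5, 6, 7, 8, 9, 10}
Step 25: find(5) -> no change; set of 5 is {1, 2, 3, 4, 5, 6, 7, 8, 9, 10}
Step 26: union(4, 2) -> already same set; set of 4 now {1, 2, 3, 4, 5, 6, 7, 8, 9, 10}
Step 27: union(7, 10) -> already same set; set of 7 now {1, 2, 3, 4, 5, 6, 7, 8, 9, 10}
Component of 2: {1, 2, 3, 4, 5, 6, 7, 8, 9, 10}

Answer: 1, 2, 3, 4, 5, 6, 7, 8, 9, 10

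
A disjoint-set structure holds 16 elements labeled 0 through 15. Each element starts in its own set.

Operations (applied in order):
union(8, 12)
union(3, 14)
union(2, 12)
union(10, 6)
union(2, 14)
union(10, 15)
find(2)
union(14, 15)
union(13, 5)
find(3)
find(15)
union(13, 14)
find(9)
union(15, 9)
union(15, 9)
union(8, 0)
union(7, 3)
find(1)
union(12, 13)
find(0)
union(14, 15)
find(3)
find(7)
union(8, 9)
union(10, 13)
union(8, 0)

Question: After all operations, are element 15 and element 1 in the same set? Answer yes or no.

Answer: no

Derivation:
Step 1: union(8, 12) -> merged; set of 8 now {8, 12}
Step 2: union(3, 14) -> merged; set of 3 now {3, 14}
Step 3: union(2, 12) -> merged; set of 2 now {2, 8, 12}
Step 4: union(10, 6) -> merged; set of 10 now {6, 10}
Step 5: union(2, 14) -> merged; set of 2 now {2, 3, 8, 12, 14}
Step 6: union(10, 15) -> merged; set of 10 now {6, 10, 15}
Step 7: find(2) -> no change; set of 2 is {2, 3, 8, 12, 14}
Step 8: union(14, 15) -> merged; set of 14 now {2, 3, 6, 8, 10, 12, 14, 15}
Step 9: union(13, 5) -> merged; set of 13 now {5, 13}
Step 10: find(3) -> no change; set of 3 is {2, 3, 6, 8, 10, 12, 14, 15}
Step 11: find(15) -> no change; set of 15 is {2, 3, 6, 8, 10, 12, 14, 15}
Step 12: union(13, 14) -> merged; set of 13 now {2, 3, 5, 6, 8, 10, 12, 13, 14, 15}
Step 13: find(9) -> no change; set of 9 is {9}
Step 14: union(15, 9) -> merged; set of 15 now {2, 3, 5, 6, 8, 9, 10, 12, 13, 14, 15}
Step 15: union(15, 9) -> already same set; set of 15 now {2, 3, 5, 6, 8, 9, 10, 12, 13, 14, 15}
Step 16: union(8, 0) -> merged; set of 8 now {0, 2, 3, 5, 6, 8, 9, 10, 12, 13, 14, 15}
Step 17: union(7, 3) -> merged; set of 7 now {0, 2, 3, 5, 6, 7, 8, 9, 10, 12, 13, 14, 15}
Step 18: find(1) -> no change; set of 1 is {1}
Step 19: union(12, 13) -> already same set; set of 12 now {0, 2, 3, 5, 6, 7, 8, 9, 10, 12, 13, 14, 15}
Step 20: find(0) -> no change; set of 0 is {0, 2, 3, 5, 6, 7, 8, 9, 10, 12, 13, 14, 15}
Step 21: union(14, 15) -> already same set; set of 14 now {0, 2, 3, 5, 6, 7, 8, 9, 10, 12, 13, 14, 15}
Step 22: find(3) -> no change; set of 3 is {0, 2, 3, 5, 6, 7, 8, 9, 10, 12, 13, 14, 15}
Step 23: find(7) -> no change; set of 7 is {0, 2, 3, 5, 6, 7, 8, 9, 10, 12, 13, 14, 15}
Step 24: union(8, 9) -> already same set; set of 8 now {0, 2, 3, 5, 6, 7, 8, 9, 10, 12, 13, 14, 15}
Step 25: union(10, 13) -> already same set; set of 10 now {0, 2, 3, 5, 6, 7, 8, 9, 10, 12, 13, 14, 15}
Step 26: union(8, 0) -> already same set; set of 8 now {0, 2, 3, 5, 6, 7, 8, 9, 10, 12, 13, 14, 15}
Set of 15: {0, 2, 3, 5, 6, 7, 8, 9, 10, 12, 13, 14, 15}; 1 is not a member.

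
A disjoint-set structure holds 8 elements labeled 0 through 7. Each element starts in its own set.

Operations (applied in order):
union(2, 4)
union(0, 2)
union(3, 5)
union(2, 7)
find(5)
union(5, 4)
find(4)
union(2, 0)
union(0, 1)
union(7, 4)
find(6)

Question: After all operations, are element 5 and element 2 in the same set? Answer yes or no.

Answer: yes

Derivation:
Step 1: union(2, 4) -> merged; set of 2 now {2, 4}
Step 2: union(0, 2) -> merged; set of 0 now {0, 2, 4}
Step 3: union(3, 5) -> merged; set of 3 now {3, 5}
Step 4: union(2, 7) -> merged; set of 2 now {0, 2, 4, 7}
Step 5: find(5) -> no change; set of 5 is {3, 5}
Step 6: union(5, 4) -> merged; set of 5 now {0, 2, 3, 4, 5, 7}
Step 7: find(4) -> no change; set of 4 is {0, 2, 3, 4, 5, 7}
Step 8: union(2, 0) -> already same set; set of 2 now {0, 2, 3, 4, 5, 7}
Step 9: union(0, 1) -> merged; set of 0 now {0, 1, 2, 3, 4, 5, 7}
Step 10: union(7, 4) -> already same set; set of 7 now {0, 1, 2, 3, 4, 5, 7}
Step 11: find(6) -> no change; set of 6 is {6}
Set of 5: {0, 1, 2, 3, 4, 5, 7}; 2 is a member.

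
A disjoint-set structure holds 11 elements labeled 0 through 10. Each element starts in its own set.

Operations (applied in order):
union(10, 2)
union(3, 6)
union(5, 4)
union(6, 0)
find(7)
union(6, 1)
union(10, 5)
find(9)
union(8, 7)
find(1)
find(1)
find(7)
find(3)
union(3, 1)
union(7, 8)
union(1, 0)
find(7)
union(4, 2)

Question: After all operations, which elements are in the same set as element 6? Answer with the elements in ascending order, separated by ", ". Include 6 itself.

Step 1: union(10, 2) -> merged; set of 10 now {2, 10}
Step 2: union(3, 6) -> merged; set of 3 now {3, 6}
Step 3: union(5, 4) -> merged; set of 5 now {4, 5}
Step 4: union(6, 0) -> merged; set of 6 now {0, 3, 6}
Step 5: find(7) -> no change; set of 7 is {7}
Step 6: union(6, 1) -> merged; set of 6 now {0, 1, 3, 6}
Step 7: union(10, 5) -> merged; set of 10 now {2, 4, 5, 10}
Step 8: find(9) -> no change; set of 9 is {9}
Step 9: union(8, 7) -> merged; set of 8 now {7, 8}
Step 10: find(1) -> no change; set of 1 is {0, 1, 3, 6}
Step 11: find(1) -> no change; set of 1 is {0, 1, 3, 6}
Step 12: find(7) -> no change; set of 7 is {7, 8}
Step 13: find(3) -> no change; set of 3 is {0, 1, 3, 6}
Step 14: union(3, 1) -> already same set; set of 3 now {0, 1, 3, 6}
Step 15: union(7, 8) -> already same set; set of 7 now {7, 8}
Step 16: union(1, 0) -> already same set; set of 1 now {0, 1, 3, 6}
Step 17: find(7) -> no change; set of 7 is {7, 8}
Step 18: union(4, 2) -> already same set; set of 4 now {2, 4, 5, 10}
Component of 6: {0, 1, 3, 6}

Answer: 0, 1, 3, 6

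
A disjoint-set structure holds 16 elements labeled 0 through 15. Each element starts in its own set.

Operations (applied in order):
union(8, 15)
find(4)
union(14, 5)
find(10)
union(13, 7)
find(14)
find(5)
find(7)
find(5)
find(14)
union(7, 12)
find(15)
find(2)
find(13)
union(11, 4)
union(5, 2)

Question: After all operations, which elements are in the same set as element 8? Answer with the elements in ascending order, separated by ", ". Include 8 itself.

Step 1: union(8, 15) -> merged; set of 8 now {8, 15}
Step 2: find(4) -> no change; set of 4 is {4}
Step 3: union(14, 5) -> merged; set of 14 now {5, 14}
Step 4: find(10) -> no change; set of 10 is {10}
Step 5: union(13, 7) -> merged; set of 13 now {7, 13}
Step 6: find(14) -> no change; set of 14 is {5, 14}
Step 7: find(5) -> no change; set of 5 is {5, 14}
Step 8: find(7) -> no change; set of 7 is {7, 13}
Step 9: find(5) -> no change; set of 5 is {5, 14}
Step 10: find(14) -> no change; set of 14 is {5, 14}
Step 11: union(7, 12) -> merged; set of 7 now {7, 12, 13}
Step 12: find(15) -> no change; set of 15 is {8, 15}
Step 13: find(2) -> no change; set of 2 is {2}
Step 14: find(13) -> no change; set of 13 is {7, 12, 13}
Step 15: union(11, 4) -> merged; set of 11 now {4, 11}
Step 16: union(5, 2) -> merged; set of 5 now {2, 5, 14}
Component of 8: {8, 15}

Answer: 8, 15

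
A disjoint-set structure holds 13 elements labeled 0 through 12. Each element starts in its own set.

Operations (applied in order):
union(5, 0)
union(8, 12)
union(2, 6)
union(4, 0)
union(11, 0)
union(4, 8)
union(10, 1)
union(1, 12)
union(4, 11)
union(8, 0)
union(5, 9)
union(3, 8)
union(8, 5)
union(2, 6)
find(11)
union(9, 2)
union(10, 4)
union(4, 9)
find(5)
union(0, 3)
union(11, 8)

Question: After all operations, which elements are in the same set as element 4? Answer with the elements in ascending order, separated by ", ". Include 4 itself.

Step 1: union(5, 0) -> merged; set of 5 now {0, 5}
Step 2: union(8, 12) -> merged; set of 8 now {8, 12}
Step 3: union(2, 6) -> merged; set of 2 now {2, 6}
Step 4: union(4, 0) -> merged; set of 4 now {0, 4, 5}
Step 5: union(11, 0) -> merged; set of 11 now {0, 4, 5, 11}
Step 6: union(4, 8) -> merged; set of 4 now {0, 4, 5, 8, 11, 12}
Step 7: union(10, 1) -> merged; set of 10 now {1, 10}
Step 8: union(1, 12) -> merged; set of 1 now {0, 1, 4, 5, 8, 10, 11, 12}
Step 9: union(4, 11) -> already same set; set of 4 now {0, 1, 4, 5, 8, 10, 11, 12}
Step 10: union(8, 0) -> already same set; set of 8 now {0, 1, 4, 5, 8, 10, 11, 12}
Step 11: union(5, 9) -> merged; set of 5 now {0, 1, 4, 5, 8, 9, 10, 11, 12}
Step 12: union(3, 8) -> merged; set of 3 now {0, 1, 3, 4, 5, 8, 9, 10, 11, 12}
Step 13: union(8, 5) -> already same set; set of 8 now {0, 1, 3, 4, 5, 8, 9, 10, 11, 12}
Step 14: union(2, 6) -> already same set; set of 2 now {2, 6}
Step 15: find(11) -> no change; set of 11 is {0, 1, 3, 4, 5, 8, 9, 10, 11, 12}
Step 16: union(9, 2) -> merged; set of 9 now {0, 1, 2, 3, 4, 5, 6, 8, 9, 10, 11, 12}
Step 17: union(10, 4) -> already same set; set of 10 now {0, 1, 2, 3, 4, 5, 6, 8, 9, 10, 11, 12}
Step 18: union(4, 9) -> already same set; set of 4 now {0, 1, 2, 3, 4, 5, 6, 8, 9, 10, 11, 12}
Step 19: find(5) -> no change; set of 5 is {0, 1, 2, 3, 4, 5, 6, 8, 9, 10, 11, 12}
Step 20: union(0, 3) -> already same set; set of 0 now {0, 1, 2, 3, 4, 5, 6, 8, 9, 10, 11, 12}
Step 21: union(11, 8) -> already same set; set of 11 now {0, 1, 2, 3, 4, 5, 6, 8, 9, 10, 11, 12}
Component of 4: {0, 1, 2, 3, 4, 5, 6, 8, 9, 10, 11, 12}

Answer: 0, 1, 2, 3, 4, 5, 6, 8, 9, 10, 11, 12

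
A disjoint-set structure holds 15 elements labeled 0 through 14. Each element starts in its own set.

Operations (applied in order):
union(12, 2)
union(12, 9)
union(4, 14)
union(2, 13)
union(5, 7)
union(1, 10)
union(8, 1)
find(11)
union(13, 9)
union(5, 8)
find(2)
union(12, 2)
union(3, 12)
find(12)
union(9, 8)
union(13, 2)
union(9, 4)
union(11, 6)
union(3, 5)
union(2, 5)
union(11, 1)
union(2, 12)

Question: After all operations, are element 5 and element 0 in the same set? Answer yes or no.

Step 1: union(12, 2) -> merged; set of 12 now {2, 12}
Step 2: union(12, 9) -> merged; set of 12 now {2, 9, 12}
Step 3: union(4, 14) -> merged; set of 4 now {4, 14}
Step 4: union(2, 13) -> merged; set of 2 now {2, 9, 12, 13}
Step 5: union(5, 7) -> merged; set of 5 now {5, 7}
Step 6: union(1, 10) -> merged; set of 1 now {1, 10}
Step 7: union(8, 1) -> merged; set of 8 now {1, 8, 10}
Step 8: find(11) -> no change; set of 11 is {11}
Step 9: union(13, 9) -> already same set; set of 13 now {2, 9, 12, 13}
Step 10: union(5, 8) -> merged; set of 5 now {1, 5, 7, 8, 10}
Step 11: find(2) -> no change; set of 2 is {2, 9, 12, 13}
Step 12: union(12, 2) -> already same set; set of 12 now {2, 9, 12, 13}
Step 13: union(3, 12) -> merged; set of 3 now {2, 3, 9, 12, 13}
Step 14: find(12) -> no change; set of 12 is {2, 3, 9, 12, 13}
Step 15: union(9, 8) -> merged; set of 9 now {1, 2, 3, 5, 7, 8, 9, 10, 12, 13}
Step 16: union(13, 2) -> already same set; set of 13 now {1, 2, 3, 5, 7, 8, 9, 10, 12, 13}
Step 17: union(9, 4) -> merged; set of 9 now {1, 2, 3, 4, 5, 7, 8, 9, 10, 12, 13, 14}
Step 18: union(11, 6) -> merged; set of 11 now {6, 11}
Step 19: union(3, 5) -> already same set; set of 3 now {1, 2, 3, 4, 5, 7, 8, 9, 10, 12, 13, 14}
Step 20: union(2, 5) -> already same set; set of 2 now {1, 2, 3, 4, 5, 7, 8, 9, 10, 12, 13, 14}
Step 21: union(11, 1) -> merged; set of 11 now {1, 2, 3, 4, 5, 6, 7, 8, 9, 10, 11, 12, 13, 14}
Step 22: union(2, 12) -> already same set; set of 2 now {1, 2, 3, 4, 5, 6, 7, 8, 9, 10, 11, 12, 13, 14}
Set of 5: {1, 2, 3, 4, 5, 6, 7, 8, 9, 10, 11, 12, 13, 14}; 0 is not a member.

Answer: no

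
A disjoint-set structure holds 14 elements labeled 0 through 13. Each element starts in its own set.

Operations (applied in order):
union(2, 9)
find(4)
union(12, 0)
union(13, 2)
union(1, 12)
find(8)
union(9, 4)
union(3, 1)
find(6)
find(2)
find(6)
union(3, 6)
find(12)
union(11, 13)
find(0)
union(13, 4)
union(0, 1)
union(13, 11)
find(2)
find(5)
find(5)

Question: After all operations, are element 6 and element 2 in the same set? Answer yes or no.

Answer: no

Derivation:
Step 1: union(2, 9) -> merged; set of 2 now {2, 9}
Step 2: find(4) -> no change; set of 4 is {4}
Step 3: union(12, 0) -> merged; set of 12 now {0, 12}
Step 4: union(13, 2) -> merged; set of 13 now {2, 9, 13}
Step 5: union(1, 12) -> merged; set of 1 now {0, 1, 12}
Step 6: find(8) -> no change; set of 8 is {8}
Step 7: union(9, 4) -> merged; set of 9 now {2, 4, 9, 13}
Step 8: union(3, 1) -> merged; set of 3 now {0, 1, 3, 12}
Step 9: find(6) -> no change; set of 6 is {6}
Step 10: find(2) -> no change; set of 2 is {2, 4, 9, 13}
Step 11: find(6) -> no change; set of 6 is {6}
Step 12: union(3, 6) -> merged; set of 3 now {0, 1, 3, 6, 12}
Step 13: find(12) -> no change; set of 12 is {0, 1, 3, 6, 12}
Step 14: union(11, 13) -> merged; set of 11 now {2, 4, 9, 11, 13}
Step 15: find(0) -> no change; set of 0 is {0, 1, 3, 6, 12}
Step 16: union(13, 4) -> already same set; set of 13 now {2, 4, 9, 11, 13}
Step 17: union(0, 1) -> already same set; set of 0 now {0, 1, 3, 6, 12}
Step 18: union(13, 11) -> already same set; set of 13 now {2, 4, 9, 11, 13}
Step 19: find(2) -> no change; set of 2 is {2, 4, 9, 11, 13}
Step 20: find(5) -> no change; set of 5 is {5}
Step 21: find(5) -> no change; set of 5 is {5}
Set of 6: {0, 1, 3, 6, 12}; 2 is not a member.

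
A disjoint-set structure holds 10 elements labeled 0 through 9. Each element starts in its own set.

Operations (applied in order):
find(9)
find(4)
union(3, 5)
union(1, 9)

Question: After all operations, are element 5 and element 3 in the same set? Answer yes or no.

Step 1: find(9) -> no change; set of 9 is {9}
Step 2: find(4) -> no change; set of 4 is {4}
Step 3: union(3, 5) -> merged; set of 3 now {3, 5}
Step 4: union(1, 9) -> merged; set of 1 now {1, 9}
Set of 5: {3, 5}; 3 is a member.

Answer: yes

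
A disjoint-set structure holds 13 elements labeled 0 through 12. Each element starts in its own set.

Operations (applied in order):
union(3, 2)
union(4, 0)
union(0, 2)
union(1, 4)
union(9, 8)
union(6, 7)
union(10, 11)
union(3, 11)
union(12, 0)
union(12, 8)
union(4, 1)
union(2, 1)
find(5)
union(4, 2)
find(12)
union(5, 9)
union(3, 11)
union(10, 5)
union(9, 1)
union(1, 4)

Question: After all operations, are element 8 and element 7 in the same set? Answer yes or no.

Answer: no

Derivation:
Step 1: union(3, 2) -> merged; set of 3 now {2, 3}
Step 2: union(4, 0) -> merged; set of 4 now {0, 4}
Step 3: union(0, 2) -> merged; set of 0 now {0, 2, 3, 4}
Step 4: union(1, 4) -> merged; set of 1 now {0, 1, 2, 3, 4}
Step 5: union(9, 8) -> merged; set of 9 now {8, 9}
Step 6: union(6, 7) -> merged; set of 6 now {6, 7}
Step 7: union(10, 11) -> merged; set of 10 now {10, 11}
Step 8: union(3, 11) -> merged; set of 3 now {0, 1, 2, 3, 4, 10, 11}
Step 9: union(12, 0) -> merged; set of 12 now {0, 1, 2, 3, 4, 10, 11, 12}
Step 10: union(12, 8) -> merged; set of 12 now {0, 1, 2, 3, 4, 8, 9, 10, 11, 12}
Step 11: union(4, 1) -> already same set; set of 4 now {0, 1, 2, 3, 4, 8, 9, 10, 11, 12}
Step 12: union(2, 1) -> already same set; set of 2 now {0, 1, 2, 3, 4, 8, 9, 10, 11, 12}
Step 13: find(5) -> no change; set of 5 is {5}
Step 14: union(4, 2) -> already same set; set of 4 now {0, 1, 2, 3, 4, 8, 9, 10, 11, 12}
Step 15: find(12) -> no change; set of 12 is {0, 1, 2, 3, 4, 8, 9, 10, 11, 12}
Step 16: union(5, 9) -> merged; set of 5 now {0, 1, 2, 3, 4, 5, 8, 9, 10, 11, 12}
Step 17: union(3, 11) -> already same set; set of 3 now {0, 1, 2, 3, 4, 5, 8, 9, 10, 11, 12}
Step 18: union(10, 5) -> already same set; set of 10 now {0, 1, 2, 3, 4, 5, 8, 9, 10, 11, 12}
Step 19: union(9, 1) -> already same set; set of 9 now {0, 1, 2, 3, 4, 5, 8, 9, 10, 11, 12}
Step 20: union(1, 4) -> already same set; set of 1 now {0, 1, 2, 3, 4, 5, 8, 9, 10, 11, 12}
Set of 8: {0, 1, 2, 3, 4, 5, 8, 9, 10, 11, 12}; 7 is not a member.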